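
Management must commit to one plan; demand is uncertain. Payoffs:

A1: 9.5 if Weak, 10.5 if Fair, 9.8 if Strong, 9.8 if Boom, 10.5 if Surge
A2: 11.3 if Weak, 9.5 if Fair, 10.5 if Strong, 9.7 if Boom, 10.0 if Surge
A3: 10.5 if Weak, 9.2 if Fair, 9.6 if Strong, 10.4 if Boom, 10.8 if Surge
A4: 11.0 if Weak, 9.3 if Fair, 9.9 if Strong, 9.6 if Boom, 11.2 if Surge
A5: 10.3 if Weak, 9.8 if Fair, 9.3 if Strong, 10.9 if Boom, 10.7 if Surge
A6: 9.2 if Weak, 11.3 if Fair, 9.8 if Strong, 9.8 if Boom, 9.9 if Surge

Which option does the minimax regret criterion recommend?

Column bests: Weak=11.3, Fair=11.3, Strong=10.5, Boom=10.9, Surge=11.2.
A1 regrets: 1.8, 0.8, 0.7, 1.1, 0.7 → max 1.8
A2 regrets: 0.0, 1.8, 0.0, 1.2, 1.2 → max 1.8
A3 regrets: 0.8, 2.1, 0.9, 0.5, 0.4 → max 2.1
A4 regrets: 0.3, 2.0, 0.6, 1.3, 0.0 → max 2.0
A5 regrets: 1.0, 1.5, 1.2, 0.0, 0.5 → max 1.5
A6 regrets: 2.1, 0.0, 0.7, 1.1, 1.3 → max 2.1
Smallest max regret = 1.5 → A5.

A5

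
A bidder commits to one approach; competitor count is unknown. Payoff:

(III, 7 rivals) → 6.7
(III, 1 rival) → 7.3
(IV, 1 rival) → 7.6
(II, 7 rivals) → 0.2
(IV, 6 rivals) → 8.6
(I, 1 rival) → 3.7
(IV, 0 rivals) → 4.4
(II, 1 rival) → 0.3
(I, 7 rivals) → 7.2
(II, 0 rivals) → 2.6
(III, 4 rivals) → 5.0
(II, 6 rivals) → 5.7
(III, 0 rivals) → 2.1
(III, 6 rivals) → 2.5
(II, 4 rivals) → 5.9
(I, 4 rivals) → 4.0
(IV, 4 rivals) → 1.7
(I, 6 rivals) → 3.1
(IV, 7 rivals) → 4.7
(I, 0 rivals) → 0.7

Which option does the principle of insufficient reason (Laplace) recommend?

IV

Row averages: I=3.74, II=2.94, III=4.72, IV=5.4
Highest average = 5.4 → IV.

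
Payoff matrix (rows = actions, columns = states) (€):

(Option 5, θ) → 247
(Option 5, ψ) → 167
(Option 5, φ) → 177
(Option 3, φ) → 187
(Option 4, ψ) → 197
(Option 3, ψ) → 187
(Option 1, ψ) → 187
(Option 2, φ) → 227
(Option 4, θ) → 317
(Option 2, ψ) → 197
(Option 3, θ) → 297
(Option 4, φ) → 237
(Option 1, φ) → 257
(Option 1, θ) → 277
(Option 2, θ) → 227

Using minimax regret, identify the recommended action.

Option 4

Column bests: θ=317, φ=257, ψ=197.
Option 1 regrets: 40, 0, 10 → max 40
Option 2 regrets: 90, 30, 0 → max 90
Option 3 regrets: 20, 70, 10 → max 70
Option 4 regrets: 0, 20, 0 → max 20
Option 5 regrets: 70, 80, 30 → max 80
Smallest max regret = 20 → Option 4.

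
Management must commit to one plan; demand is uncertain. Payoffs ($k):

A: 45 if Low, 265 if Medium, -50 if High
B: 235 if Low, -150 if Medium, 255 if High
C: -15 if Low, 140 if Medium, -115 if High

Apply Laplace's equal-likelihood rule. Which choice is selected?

Row averages: A=260/3, B=340/3, C=10/3
Highest average = 340/3 → B.

B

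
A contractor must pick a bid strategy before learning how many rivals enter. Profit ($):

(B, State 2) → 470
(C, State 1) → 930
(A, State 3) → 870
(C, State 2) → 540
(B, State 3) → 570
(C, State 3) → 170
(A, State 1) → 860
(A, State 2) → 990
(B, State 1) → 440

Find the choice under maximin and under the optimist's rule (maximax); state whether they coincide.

maximin → A; maximax → A (agree)

Row minima: A=860, B=440, C=170
Best worst-case = 860 → A.
Row maxima: A=990, B=570, C=930
Best best-case = 990 → A.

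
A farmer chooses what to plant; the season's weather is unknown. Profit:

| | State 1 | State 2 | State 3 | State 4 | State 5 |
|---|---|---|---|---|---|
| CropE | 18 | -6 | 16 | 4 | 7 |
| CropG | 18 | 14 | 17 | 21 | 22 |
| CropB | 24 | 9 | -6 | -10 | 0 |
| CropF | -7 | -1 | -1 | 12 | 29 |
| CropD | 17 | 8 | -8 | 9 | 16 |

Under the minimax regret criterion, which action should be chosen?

Column bests: State 1=24, State 2=14, State 3=17, State 4=21, State 5=29.
CropE regrets: 6, 20, 1, 17, 22 → max 22
CropG regrets: 6, 0, 0, 0, 7 → max 7
CropB regrets: 0, 5, 23, 31, 29 → max 31
CropF regrets: 31, 15, 18, 9, 0 → max 31
CropD regrets: 7, 6, 25, 12, 13 → max 25
Smallest max regret = 7 → CropG.

CropG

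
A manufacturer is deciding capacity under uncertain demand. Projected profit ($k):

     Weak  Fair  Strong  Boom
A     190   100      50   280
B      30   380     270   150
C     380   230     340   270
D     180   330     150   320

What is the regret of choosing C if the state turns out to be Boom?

Best payoff under Boom is 320.
Regret = 320 − 270 = 50.

50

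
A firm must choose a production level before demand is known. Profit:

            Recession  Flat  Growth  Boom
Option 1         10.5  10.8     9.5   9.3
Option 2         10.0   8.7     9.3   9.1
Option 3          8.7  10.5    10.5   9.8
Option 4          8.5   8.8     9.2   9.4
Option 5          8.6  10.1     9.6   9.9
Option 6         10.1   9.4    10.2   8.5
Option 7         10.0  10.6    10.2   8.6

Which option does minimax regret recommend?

Option 1

Column bests: Recession=10.5, Flat=10.8, Growth=10.5, Boom=9.9.
Option 1 regrets: 0.0, 0.0, 1.0, 0.6 → max 1.0
Option 2 regrets: 0.5, 2.1, 1.2, 0.8 → max 2.1
Option 3 regrets: 1.8, 0.3, 0.0, 0.1 → max 1.8
Option 4 regrets: 2.0, 2.0, 1.3, 0.5 → max 2.0
Option 5 regrets: 1.9, 0.7, 0.9, 0.0 → max 1.9
Option 6 regrets: 0.4, 1.4, 0.3, 1.4 → max 1.4
Option 7 regrets: 0.5, 0.2, 0.3, 1.3 → max 1.3
Smallest max regret = 1.0 → Option 1.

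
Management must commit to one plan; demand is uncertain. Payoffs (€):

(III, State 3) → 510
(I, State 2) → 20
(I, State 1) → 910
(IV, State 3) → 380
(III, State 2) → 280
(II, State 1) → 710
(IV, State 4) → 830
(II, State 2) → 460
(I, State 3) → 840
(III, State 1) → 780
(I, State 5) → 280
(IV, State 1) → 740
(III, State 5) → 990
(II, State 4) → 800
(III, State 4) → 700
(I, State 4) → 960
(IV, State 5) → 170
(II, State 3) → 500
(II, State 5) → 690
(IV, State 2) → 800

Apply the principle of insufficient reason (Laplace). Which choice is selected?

Row averages: I=602, II=632, III=652, IV=584
Highest average = 652 → III.

III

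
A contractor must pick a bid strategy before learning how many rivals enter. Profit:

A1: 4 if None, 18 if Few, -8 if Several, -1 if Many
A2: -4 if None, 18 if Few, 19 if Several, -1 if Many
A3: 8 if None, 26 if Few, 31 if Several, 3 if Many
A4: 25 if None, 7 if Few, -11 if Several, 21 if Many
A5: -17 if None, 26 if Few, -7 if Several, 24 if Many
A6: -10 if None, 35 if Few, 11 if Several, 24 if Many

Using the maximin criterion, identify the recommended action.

A3

Row minima: A1=-8, A2=-4, A3=3, A4=-11, A5=-17, A6=-10
Best worst-case = 3 → A3.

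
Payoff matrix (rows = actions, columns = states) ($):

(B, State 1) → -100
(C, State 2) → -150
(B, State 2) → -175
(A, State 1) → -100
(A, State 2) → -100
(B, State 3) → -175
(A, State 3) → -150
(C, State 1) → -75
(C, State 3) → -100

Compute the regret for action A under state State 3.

50

Best payoff under State 3 is -100.
Regret = -100 − (-150) = 50.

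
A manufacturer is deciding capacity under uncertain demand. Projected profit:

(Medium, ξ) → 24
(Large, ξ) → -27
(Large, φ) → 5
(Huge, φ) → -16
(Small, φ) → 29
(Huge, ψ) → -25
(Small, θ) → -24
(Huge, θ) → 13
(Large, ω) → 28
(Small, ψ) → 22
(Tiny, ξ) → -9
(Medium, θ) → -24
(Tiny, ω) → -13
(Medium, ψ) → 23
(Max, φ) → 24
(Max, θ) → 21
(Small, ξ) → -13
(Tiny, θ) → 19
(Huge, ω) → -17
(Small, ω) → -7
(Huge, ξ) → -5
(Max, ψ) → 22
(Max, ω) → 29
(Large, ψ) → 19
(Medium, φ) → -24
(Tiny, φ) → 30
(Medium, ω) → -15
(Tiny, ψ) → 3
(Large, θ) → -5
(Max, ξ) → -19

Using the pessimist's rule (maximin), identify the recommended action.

Tiny

Row minima: Tiny=-13, Small=-24, Medium=-24, Large=-27, Huge=-25, Max=-19
Best worst-case = -13 → Tiny.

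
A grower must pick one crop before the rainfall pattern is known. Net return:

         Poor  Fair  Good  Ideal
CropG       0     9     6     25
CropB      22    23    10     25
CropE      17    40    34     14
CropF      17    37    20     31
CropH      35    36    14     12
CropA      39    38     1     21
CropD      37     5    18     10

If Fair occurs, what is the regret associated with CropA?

Best payoff under Fair is 40.
Regret = 40 − 38 = 2.

2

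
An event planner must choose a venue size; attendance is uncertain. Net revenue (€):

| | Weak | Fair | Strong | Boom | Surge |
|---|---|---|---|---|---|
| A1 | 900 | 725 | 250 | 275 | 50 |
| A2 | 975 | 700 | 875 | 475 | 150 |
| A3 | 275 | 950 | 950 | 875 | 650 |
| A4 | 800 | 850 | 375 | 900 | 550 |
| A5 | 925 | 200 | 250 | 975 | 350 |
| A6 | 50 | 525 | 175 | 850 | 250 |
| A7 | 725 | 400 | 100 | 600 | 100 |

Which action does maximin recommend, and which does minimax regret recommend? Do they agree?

maximin → A4; minimax regret → A2 (disagree)

Row minima: A1=50, A2=150, A3=275, A4=375, A5=200, A6=50, A7=100
Best worst-case = 375 → A4.
Column bests: Weak=975, Fair=950, Strong=950, Boom=975, Surge=650.
A1 regrets: 75, 225, 700, 700, 600 → max 700
A2 regrets: 0, 250, 75, 500, 500 → max 500
A3 regrets: 700, 0, 0, 100, 0 → max 700
A4 regrets: 175, 100, 575, 75, 100 → max 575
A5 regrets: 50, 750, 700, 0, 300 → max 750
A6 regrets: 925, 425, 775, 125, 400 → max 925
A7 regrets: 250, 550, 850, 375, 550 → max 850
Smallest max regret = 500 → A2.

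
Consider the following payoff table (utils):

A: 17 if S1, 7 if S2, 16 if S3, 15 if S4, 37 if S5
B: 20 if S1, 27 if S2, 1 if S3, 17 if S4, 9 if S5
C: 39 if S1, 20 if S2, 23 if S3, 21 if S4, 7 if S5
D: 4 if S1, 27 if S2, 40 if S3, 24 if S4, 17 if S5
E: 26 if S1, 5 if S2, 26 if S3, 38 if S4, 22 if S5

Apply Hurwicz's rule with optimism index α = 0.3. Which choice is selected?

C

A: 0.3·37 + 0.7·7 = 16
B: 0.3·27 + 0.7·1 = 8.8
C: 0.3·39 + 0.7·7 = 16.6
D: 0.3·40 + 0.7·4 = 14.8
E: 0.3·38 + 0.7·5 = 14.9
Highest Hurwicz score = 16.6 → C.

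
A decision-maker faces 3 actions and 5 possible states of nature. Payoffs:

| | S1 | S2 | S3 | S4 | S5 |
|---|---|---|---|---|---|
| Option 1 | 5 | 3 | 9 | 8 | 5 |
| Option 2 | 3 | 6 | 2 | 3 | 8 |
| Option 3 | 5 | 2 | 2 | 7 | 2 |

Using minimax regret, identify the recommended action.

Column bests: S1=5, S2=6, S3=9, S4=8, S5=8.
Option 1 regrets: 0, 3, 0, 0, 3 → max 3
Option 2 regrets: 2, 0, 7, 5, 0 → max 7
Option 3 regrets: 0, 4, 7, 1, 6 → max 7
Smallest max regret = 3 → Option 1.

Option 1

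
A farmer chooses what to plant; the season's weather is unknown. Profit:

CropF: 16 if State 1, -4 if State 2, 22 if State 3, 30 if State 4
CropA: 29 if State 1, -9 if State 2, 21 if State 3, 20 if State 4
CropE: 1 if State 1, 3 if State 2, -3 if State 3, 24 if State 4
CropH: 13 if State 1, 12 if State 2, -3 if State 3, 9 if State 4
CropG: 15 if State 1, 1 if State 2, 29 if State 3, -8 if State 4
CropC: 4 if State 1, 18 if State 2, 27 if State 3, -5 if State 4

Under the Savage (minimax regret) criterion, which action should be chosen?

CropF

Column bests: State 1=29, State 2=18, State 3=29, State 4=30.
CropF regrets: 13, 22, 7, 0 → max 22
CropA regrets: 0, 27, 8, 10 → max 27
CropE regrets: 28, 15, 32, 6 → max 32
CropH regrets: 16, 6, 32, 21 → max 32
CropG regrets: 14, 17, 0, 38 → max 38
CropC regrets: 25, 0, 2, 35 → max 35
Smallest max regret = 22 → CropF.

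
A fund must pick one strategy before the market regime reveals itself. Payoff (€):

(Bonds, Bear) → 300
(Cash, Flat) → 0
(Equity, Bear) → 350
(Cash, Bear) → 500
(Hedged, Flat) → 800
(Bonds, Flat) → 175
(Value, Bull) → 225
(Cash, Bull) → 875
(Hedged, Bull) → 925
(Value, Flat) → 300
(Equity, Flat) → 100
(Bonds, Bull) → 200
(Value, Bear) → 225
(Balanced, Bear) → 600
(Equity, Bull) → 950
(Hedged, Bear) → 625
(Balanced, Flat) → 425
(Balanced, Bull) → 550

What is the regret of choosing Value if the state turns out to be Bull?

725

Best payoff under Bull is 950.
Regret = 950 − 225 = 725.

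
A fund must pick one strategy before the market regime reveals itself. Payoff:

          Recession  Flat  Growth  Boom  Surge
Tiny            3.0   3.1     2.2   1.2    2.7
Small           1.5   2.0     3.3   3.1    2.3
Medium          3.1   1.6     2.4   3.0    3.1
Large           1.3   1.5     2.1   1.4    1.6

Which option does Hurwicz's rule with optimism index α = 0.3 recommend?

Medium

Tiny: 0.3·3.1 + 0.7·1.2 = 1.77
Small: 0.3·3.3 + 0.7·1.5 = 2.04
Medium: 0.3·3.1 + 0.7·1.6 = 2.05
Large: 0.3·2.1 + 0.7·1.3 = 1.54
Highest Hurwicz score = 2.05 → Medium.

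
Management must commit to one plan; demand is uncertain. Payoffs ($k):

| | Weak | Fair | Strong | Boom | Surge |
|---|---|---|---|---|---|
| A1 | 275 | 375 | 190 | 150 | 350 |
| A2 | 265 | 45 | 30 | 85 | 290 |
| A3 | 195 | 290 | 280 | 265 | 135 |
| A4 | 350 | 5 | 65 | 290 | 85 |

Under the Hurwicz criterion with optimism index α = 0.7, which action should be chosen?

A1: 0.7·375 + 0.3·150 = 307.5
A2: 0.7·290 + 0.3·30 = 212
A3: 0.7·290 + 0.3·135 = 243.5
A4: 0.7·350 + 0.3·5 = 246.5
Highest Hurwicz score = 307.5 → A1.

A1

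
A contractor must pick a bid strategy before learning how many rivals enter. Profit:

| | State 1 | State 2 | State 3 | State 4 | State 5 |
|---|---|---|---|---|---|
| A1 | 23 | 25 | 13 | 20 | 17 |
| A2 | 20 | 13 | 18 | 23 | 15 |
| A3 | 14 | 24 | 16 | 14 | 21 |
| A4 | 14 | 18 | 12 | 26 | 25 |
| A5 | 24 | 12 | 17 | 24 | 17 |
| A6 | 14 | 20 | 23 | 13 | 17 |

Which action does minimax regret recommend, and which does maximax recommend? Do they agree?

minimax regret → A1; maximax → A4 (disagree)

Column bests: State 1=24, State 2=25, State 3=23, State 4=26, State 5=25.
A1 regrets: 1, 0, 10, 6, 8 → max 10
A2 regrets: 4, 12, 5, 3, 10 → max 12
A3 regrets: 10, 1, 7, 12, 4 → max 12
A4 regrets: 10, 7, 11, 0, 0 → max 11
A5 regrets: 0, 13, 6, 2, 8 → max 13
A6 regrets: 10, 5, 0, 13, 8 → max 13
Smallest max regret = 10 → A1.
Row maxima: A1=25, A2=23, A3=24, A4=26, A5=24, A6=23
Best best-case = 26 → A4.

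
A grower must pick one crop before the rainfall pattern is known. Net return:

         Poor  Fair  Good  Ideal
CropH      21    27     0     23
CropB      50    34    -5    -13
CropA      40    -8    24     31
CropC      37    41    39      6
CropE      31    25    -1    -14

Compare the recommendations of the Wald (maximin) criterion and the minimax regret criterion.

maximin → CropC; minimax regret → CropC (agree)

Row minima: CropH=0, CropB=-13, CropA=-8, CropC=6, CropE=-14
Best worst-case = 6 → CropC.
Column bests: Poor=50, Fair=41, Good=39, Ideal=31.
CropH regrets: 29, 14, 39, 8 → max 39
CropB regrets: 0, 7, 44, 44 → max 44
CropA regrets: 10, 49, 15, 0 → max 49
CropC regrets: 13, 0, 0, 25 → max 25
CropE regrets: 19, 16, 40, 45 → max 45
Smallest max regret = 25 → CropC.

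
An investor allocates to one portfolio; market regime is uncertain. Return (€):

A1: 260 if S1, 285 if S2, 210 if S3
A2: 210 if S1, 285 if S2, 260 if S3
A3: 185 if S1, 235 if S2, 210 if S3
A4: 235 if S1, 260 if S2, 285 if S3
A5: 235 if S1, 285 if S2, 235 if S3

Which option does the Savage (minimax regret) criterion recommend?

A4

Column bests: S1=260, S2=285, S3=285.
A1 regrets: 0, 0, 75 → max 75
A2 regrets: 50, 0, 25 → max 50
A3 regrets: 75, 50, 75 → max 75
A4 regrets: 25, 25, 0 → max 25
A5 regrets: 25, 0, 50 → max 50
Smallest max regret = 25 → A4.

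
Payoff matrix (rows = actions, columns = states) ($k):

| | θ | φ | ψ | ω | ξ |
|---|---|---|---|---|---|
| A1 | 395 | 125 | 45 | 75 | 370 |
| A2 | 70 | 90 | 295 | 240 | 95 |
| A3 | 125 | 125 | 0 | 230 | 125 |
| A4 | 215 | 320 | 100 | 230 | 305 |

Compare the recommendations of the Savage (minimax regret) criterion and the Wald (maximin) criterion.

minimax regret → A4; maximin → A4 (agree)

Column bests: θ=395, φ=320, ψ=295, ω=240, ξ=370.
A1 regrets: 0, 195, 250, 165, 0 → max 250
A2 regrets: 325, 230, 0, 0, 275 → max 325
A3 regrets: 270, 195, 295, 10, 245 → max 295
A4 regrets: 180, 0, 195, 10, 65 → max 195
Smallest max regret = 195 → A4.
Row minima: A1=45, A2=70, A3=0, A4=100
Best worst-case = 100 → A4.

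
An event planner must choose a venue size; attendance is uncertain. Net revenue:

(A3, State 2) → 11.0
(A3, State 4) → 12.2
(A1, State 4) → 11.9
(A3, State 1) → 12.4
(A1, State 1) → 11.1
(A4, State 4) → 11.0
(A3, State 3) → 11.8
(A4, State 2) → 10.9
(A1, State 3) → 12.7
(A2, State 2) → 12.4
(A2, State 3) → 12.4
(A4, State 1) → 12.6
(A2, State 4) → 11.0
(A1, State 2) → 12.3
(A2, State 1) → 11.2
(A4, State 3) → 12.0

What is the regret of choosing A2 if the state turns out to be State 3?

0.3

Best payoff under State 3 is 12.7.
Regret = 12.7 − 12.4 = 0.3.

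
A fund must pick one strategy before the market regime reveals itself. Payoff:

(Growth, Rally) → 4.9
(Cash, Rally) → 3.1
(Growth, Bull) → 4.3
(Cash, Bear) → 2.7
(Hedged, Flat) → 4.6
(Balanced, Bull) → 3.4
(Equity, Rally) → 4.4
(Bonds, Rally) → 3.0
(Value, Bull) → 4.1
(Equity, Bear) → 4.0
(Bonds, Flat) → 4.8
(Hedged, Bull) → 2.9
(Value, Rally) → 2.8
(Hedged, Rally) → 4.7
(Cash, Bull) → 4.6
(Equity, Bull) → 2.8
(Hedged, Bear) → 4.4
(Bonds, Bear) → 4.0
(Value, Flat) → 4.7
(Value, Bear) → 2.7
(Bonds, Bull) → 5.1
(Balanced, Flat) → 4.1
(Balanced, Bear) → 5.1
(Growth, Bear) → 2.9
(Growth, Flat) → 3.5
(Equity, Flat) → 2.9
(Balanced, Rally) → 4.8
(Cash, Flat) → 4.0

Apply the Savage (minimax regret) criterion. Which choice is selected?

Column bests: Bear=5.1, Flat=4.8, Bull=5.1, Rally=4.9.
Value regrets: 2.4, 0.1, 1.0, 2.1 → max 2.4
Hedged regrets: 0.7, 0.2, 2.2, 0.2 → max 2.2
Bonds regrets: 1.1, 0.0, 0.0, 1.9 → max 1.9
Cash regrets: 2.4, 0.8, 0.5, 1.8 → max 2.4
Equity regrets: 1.1, 1.9, 2.3, 0.5 → max 2.3
Balanced regrets: 0.0, 0.7, 1.7, 0.1 → max 1.7
Growth regrets: 2.2, 1.3, 0.8, 0.0 → max 2.2
Smallest max regret = 1.7 → Balanced.

Balanced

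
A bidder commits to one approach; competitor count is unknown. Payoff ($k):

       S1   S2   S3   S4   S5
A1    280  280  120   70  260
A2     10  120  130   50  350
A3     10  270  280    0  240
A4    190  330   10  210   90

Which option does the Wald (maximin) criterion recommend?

A1

Row minima: A1=70, A2=10, A3=0, A4=10
Best worst-case = 70 → A1.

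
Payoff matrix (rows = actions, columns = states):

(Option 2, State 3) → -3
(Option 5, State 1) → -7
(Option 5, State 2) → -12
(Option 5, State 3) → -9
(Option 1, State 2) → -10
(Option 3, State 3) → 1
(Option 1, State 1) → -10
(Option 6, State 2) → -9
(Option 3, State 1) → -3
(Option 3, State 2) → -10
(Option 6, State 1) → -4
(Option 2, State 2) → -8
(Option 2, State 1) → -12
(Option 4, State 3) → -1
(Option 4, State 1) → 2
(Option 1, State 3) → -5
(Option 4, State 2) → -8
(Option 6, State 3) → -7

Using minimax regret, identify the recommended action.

Option 4

Column bests: State 1=2, State 2=-8, State 3=1.
Option 1 regrets: 12, 2, 6 → max 12
Option 2 regrets: 14, 0, 4 → max 14
Option 3 regrets: 5, 2, 0 → max 5
Option 4 regrets: 0, 0, 2 → max 2
Option 5 regrets: 9, 4, 10 → max 10
Option 6 regrets: 6, 1, 8 → max 8
Smallest max regret = 2 → Option 4.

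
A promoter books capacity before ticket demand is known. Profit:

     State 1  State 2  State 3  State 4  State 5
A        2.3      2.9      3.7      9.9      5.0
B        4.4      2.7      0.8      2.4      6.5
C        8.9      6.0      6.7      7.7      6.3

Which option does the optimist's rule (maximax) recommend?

Row maxima: A=9.9, B=6.5, C=8.9
Best best-case = 9.9 → A.

A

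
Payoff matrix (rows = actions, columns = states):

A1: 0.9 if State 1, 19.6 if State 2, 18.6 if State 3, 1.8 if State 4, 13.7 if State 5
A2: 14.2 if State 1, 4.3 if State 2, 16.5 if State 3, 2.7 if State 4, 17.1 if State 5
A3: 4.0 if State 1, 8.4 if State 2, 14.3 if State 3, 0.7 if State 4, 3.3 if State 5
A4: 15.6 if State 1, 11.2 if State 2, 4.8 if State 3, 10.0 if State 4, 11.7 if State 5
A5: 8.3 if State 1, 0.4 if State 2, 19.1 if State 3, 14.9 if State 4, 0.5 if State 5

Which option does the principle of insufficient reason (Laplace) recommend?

Row averages: A1=10.92, A2=10.96, A3=6.14, A4=10.66, A5=8.64
Highest average = 10.96 → A2.

A2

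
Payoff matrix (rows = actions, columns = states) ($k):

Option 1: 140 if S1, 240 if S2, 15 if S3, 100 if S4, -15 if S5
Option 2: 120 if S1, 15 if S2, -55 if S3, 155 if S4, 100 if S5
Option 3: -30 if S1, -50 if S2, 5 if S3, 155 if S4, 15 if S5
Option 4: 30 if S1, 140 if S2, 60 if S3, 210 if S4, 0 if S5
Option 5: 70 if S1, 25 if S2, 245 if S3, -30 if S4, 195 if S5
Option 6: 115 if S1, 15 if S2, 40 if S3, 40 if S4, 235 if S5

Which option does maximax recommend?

Row maxima: Option 1=240, Option 2=155, Option 3=155, Option 4=210, Option 5=245, Option 6=235
Best best-case = 245 → Option 5.

Option 5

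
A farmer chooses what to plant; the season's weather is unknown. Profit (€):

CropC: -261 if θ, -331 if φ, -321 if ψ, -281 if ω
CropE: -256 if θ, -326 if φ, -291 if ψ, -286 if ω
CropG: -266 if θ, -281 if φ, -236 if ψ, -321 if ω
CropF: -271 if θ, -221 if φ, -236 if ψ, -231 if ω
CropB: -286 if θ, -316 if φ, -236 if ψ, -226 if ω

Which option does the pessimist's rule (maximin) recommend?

CropF

Row minima: CropC=-331, CropE=-326, CropG=-321, CropF=-271, CropB=-316
Best worst-case = -271 → CropF.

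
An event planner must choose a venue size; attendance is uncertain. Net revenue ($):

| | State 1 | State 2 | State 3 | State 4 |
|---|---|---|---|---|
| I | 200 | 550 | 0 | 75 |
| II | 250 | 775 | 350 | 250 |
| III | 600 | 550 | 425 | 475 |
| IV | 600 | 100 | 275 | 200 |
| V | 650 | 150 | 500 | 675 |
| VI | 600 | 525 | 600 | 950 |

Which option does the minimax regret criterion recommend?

Column bests: State 1=650, State 2=775, State 3=600, State 4=950.
I regrets: 450, 225, 600, 875 → max 875
II regrets: 400, 0, 250, 700 → max 700
III regrets: 50, 225, 175, 475 → max 475
IV regrets: 50, 675, 325, 750 → max 750
V regrets: 0, 625, 100, 275 → max 625
VI regrets: 50, 250, 0, 0 → max 250
Smallest max regret = 250 → VI.

VI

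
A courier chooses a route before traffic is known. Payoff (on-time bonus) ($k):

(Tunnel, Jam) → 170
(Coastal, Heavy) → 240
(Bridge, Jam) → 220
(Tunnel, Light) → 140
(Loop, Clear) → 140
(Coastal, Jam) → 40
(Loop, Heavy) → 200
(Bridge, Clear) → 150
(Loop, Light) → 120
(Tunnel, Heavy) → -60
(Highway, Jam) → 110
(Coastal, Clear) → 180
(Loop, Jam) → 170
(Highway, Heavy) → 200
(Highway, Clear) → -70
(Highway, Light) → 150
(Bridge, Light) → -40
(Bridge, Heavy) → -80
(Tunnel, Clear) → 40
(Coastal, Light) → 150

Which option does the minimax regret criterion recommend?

Loop

Column bests: Clear=180, Light=150, Heavy=240, Jam=220.
Highway regrets: 250, 0, 40, 110 → max 250
Tunnel regrets: 140, 10, 300, 50 → max 300
Coastal regrets: 0, 0, 0, 180 → max 180
Bridge regrets: 30, 190, 320, 0 → max 320
Loop regrets: 40, 30, 40, 50 → max 50
Smallest max regret = 50 → Loop.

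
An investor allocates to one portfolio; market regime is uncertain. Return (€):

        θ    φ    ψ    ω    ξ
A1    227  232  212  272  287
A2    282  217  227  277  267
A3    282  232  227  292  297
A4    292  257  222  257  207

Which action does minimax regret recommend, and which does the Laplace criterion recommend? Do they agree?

minimax regret → A3; laplace → A3 (agree)

Column bests: θ=292, φ=257, ψ=227, ω=292, ξ=297.
A1 regrets: 65, 25, 15, 20, 10 → max 65
A2 regrets: 10, 40, 0, 15, 30 → max 40
A3 regrets: 10, 25, 0, 0, 0 → max 25
A4 regrets: 0, 0, 5, 35, 90 → max 90
Smallest max regret = 25 → A3.
Row averages: A1=246, A2=254, A3=266, A4=247
Highest average = 266 → A3.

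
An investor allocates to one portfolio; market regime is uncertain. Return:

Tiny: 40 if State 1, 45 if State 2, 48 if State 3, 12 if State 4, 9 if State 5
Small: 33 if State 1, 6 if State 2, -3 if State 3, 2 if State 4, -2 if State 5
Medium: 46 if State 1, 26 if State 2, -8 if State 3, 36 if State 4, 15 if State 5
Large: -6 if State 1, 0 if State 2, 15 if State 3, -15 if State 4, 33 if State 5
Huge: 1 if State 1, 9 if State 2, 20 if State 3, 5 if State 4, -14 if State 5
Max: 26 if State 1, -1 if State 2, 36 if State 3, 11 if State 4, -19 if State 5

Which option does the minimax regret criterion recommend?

Tiny

Column bests: State 1=46, State 2=45, State 3=48, State 4=36, State 5=33.
Tiny regrets: 6, 0, 0, 24, 24 → max 24
Small regrets: 13, 39, 51, 34, 35 → max 51
Medium regrets: 0, 19, 56, 0, 18 → max 56
Large regrets: 52, 45, 33, 51, 0 → max 52
Huge regrets: 45, 36, 28, 31, 47 → max 47
Max regrets: 20, 46, 12, 25, 52 → max 52
Smallest max regret = 24 → Tiny.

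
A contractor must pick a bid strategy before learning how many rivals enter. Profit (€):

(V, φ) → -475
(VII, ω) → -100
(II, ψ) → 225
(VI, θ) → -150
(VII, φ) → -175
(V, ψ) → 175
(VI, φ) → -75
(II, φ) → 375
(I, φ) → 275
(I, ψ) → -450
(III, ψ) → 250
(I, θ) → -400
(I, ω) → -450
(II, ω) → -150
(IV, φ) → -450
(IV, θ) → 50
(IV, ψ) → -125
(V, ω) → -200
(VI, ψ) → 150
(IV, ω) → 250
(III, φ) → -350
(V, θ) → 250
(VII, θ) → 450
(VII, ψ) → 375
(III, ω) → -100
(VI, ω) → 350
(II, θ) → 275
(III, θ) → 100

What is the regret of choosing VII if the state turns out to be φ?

550

Best payoff under φ is 375.
Regret = 375 − (-175) = 550.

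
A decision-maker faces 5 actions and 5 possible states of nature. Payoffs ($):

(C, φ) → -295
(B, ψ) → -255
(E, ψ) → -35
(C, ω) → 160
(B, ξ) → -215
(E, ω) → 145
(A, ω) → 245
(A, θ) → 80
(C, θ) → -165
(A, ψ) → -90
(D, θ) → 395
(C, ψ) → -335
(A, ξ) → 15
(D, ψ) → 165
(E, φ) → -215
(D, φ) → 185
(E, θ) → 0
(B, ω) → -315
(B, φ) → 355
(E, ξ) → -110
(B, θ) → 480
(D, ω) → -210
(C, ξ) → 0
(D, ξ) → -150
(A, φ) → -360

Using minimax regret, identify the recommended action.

D

Column bests: θ=480, φ=355, ψ=165, ω=245, ξ=15.
A regrets: 400, 715, 255, 0, 0 → max 715
B regrets: 0, 0, 420, 560, 230 → max 560
C regrets: 645, 650, 500, 85, 15 → max 650
D regrets: 85, 170, 0, 455, 165 → max 455
E regrets: 480, 570, 200, 100, 125 → max 570
Smallest max regret = 455 → D.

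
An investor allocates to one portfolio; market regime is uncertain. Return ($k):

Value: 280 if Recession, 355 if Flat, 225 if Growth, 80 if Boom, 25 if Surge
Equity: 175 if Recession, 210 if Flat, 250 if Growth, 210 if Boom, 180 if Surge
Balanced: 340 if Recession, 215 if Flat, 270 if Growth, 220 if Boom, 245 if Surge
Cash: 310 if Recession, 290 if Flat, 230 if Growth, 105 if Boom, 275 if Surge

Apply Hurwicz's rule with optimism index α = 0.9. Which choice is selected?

Balanced

Value: 0.9·355 + 0.1·25 = 322
Equity: 0.9·250 + 0.1·175 = 242.5
Balanced: 0.9·340 + 0.1·215 = 327.5
Cash: 0.9·310 + 0.1·105 = 289.5
Highest Hurwicz score = 327.5 → Balanced.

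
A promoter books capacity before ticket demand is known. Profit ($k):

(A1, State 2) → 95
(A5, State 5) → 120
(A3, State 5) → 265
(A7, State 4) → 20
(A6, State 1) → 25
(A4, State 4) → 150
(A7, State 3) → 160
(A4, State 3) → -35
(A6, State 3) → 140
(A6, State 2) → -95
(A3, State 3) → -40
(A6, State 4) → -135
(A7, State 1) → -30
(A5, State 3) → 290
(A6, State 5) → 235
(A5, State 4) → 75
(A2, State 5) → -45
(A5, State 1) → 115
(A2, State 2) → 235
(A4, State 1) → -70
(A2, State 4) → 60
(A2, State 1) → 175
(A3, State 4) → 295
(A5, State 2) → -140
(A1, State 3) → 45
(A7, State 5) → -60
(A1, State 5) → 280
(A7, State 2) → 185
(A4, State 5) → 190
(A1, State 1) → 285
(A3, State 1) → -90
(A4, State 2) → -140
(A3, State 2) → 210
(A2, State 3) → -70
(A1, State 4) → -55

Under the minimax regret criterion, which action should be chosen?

Column bests: State 1=285, State 2=235, State 3=290, State 4=295, State 5=280.
A1 regrets: 0, 140, 245, 350, 0 → max 350
A2 regrets: 110, 0, 360, 235, 325 → max 360
A3 regrets: 375, 25, 330, 0, 15 → max 375
A4 regrets: 355, 375, 325, 145, 90 → max 375
A5 regrets: 170, 375, 0, 220, 160 → max 375
A6 regrets: 260, 330, 150, 430, 45 → max 430
A7 regrets: 315, 50, 130, 275, 340 → max 340
Smallest max regret = 340 → A7.

A7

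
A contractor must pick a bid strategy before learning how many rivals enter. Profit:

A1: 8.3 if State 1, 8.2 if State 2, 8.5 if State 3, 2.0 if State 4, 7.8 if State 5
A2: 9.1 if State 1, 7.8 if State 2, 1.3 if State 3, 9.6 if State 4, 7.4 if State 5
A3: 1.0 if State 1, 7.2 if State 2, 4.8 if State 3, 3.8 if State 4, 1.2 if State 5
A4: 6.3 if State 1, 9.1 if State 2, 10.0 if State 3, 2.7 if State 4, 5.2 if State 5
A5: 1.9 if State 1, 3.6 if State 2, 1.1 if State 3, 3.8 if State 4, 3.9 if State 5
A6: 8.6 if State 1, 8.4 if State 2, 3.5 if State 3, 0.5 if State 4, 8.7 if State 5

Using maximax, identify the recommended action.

Row maxima: A1=8.5, A2=9.6, A3=7.2, A4=10.0, A5=3.9, A6=8.7
Best best-case = 10.0 → A4.

A4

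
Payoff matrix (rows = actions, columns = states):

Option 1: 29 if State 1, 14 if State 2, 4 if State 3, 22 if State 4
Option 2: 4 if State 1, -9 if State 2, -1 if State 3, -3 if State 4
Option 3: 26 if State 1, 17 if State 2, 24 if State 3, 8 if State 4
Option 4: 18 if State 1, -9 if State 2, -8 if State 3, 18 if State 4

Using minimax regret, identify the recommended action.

Column bests: State 1=29, State 2=17, State 3=24, State 4=22.
Option 1 regrets: 0, 3, 20, 0 → max 20
Option 2 regrets: 25, 26, 25, 25 → max 26
Option 3 regrets: 3, 0, 0, 14 → max 14
Option 4 regrets: 11, 26, 32, 4 → max 32
Smallest max regret = 14 → Option 3.

Option 3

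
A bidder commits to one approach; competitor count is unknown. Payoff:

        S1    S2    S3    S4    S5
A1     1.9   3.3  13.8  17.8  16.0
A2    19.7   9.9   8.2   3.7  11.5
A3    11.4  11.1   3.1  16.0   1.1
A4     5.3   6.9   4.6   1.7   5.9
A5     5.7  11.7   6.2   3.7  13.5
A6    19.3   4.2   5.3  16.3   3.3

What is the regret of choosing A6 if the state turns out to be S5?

12.7

Best payoff under S5 is 16.0.
Regret = 16.0 − 3.3 = 12.7.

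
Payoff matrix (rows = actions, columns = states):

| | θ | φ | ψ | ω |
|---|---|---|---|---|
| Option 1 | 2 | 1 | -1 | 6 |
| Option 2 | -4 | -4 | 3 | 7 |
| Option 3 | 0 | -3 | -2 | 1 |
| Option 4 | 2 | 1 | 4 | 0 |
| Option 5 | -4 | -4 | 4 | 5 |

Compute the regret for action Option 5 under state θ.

6

Best payoff under θ is 2.
Regret = 2 − (-4) = 6.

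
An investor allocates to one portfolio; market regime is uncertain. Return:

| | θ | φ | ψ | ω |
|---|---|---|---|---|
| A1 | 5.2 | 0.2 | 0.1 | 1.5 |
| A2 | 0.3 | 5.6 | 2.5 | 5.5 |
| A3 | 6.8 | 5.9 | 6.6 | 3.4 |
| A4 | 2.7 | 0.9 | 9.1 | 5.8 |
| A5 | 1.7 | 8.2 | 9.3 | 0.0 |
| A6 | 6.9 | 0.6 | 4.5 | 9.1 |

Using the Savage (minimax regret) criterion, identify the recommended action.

Column bests: θ=6.9, φ=8.2, ψ=9.3, ω=9.1.
A1 regrets: 1.7, 8.0, 9.2, 7.6 → max 9.2
A2 regrets: 6.6, 2.6, 6.8, 3.6 → max 6.8
A3 regrets: 0.1, 2.3, 2.7, 5.7 → max 5.7
A4 regrets: 4.2, 7.3, 0.2, 3.3 → max 7.3
A5 regrets: 5.2, 0.0, 0.0, 9.1 → max 9.1
A6 regrets: 0.0, 7.6, 4.8, 0.0 → max 7.6
Smallest max regret = 5.7 → A3.

A3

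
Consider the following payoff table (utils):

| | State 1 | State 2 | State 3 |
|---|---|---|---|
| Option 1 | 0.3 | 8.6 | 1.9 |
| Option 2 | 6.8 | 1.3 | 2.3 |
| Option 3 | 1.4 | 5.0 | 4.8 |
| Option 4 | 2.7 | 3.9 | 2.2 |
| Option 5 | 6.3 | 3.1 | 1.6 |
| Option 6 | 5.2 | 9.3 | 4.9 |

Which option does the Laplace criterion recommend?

Option 6

Row averages: Option 1=3.6, Option 2=52/15, Option 3=56/15, Option 4=44/15, Option 5=11/3, Option 6=97/15
Highest average = 97/15 → Option 6.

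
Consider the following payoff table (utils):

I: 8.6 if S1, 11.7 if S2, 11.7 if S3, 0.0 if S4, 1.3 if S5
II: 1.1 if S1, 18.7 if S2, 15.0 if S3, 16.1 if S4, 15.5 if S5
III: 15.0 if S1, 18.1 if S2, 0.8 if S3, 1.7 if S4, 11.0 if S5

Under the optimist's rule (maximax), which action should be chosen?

Row maxima: I=11.7, II=18.7, III=18.1
Best best-case = 18.7 → II.

II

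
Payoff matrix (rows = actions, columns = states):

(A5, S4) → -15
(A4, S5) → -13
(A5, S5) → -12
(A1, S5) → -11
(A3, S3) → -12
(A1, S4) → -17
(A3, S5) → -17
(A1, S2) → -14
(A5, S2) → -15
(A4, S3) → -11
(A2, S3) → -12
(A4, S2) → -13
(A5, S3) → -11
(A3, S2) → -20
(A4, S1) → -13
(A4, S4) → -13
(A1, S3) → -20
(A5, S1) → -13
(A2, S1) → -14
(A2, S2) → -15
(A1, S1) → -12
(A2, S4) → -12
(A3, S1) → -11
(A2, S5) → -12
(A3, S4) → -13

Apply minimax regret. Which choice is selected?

A4

Column bests: S1=-11, S2=-13, S3=-11, S4=-12, S5=-11.
A1 regrets: 1, 1, 9, 5, 0 → max 9
A2 regrets: 3, 2, 1, 0, 1 → max 3
A3 regrets: 0, 7, 1, 1, 6 → max 7
A4 regrets: 2, 0, 0, 1, 2 → max 2
A5 regrets: 2, 2, 0, 3, 1 → max 3
Smallest max regret = 2 → A4.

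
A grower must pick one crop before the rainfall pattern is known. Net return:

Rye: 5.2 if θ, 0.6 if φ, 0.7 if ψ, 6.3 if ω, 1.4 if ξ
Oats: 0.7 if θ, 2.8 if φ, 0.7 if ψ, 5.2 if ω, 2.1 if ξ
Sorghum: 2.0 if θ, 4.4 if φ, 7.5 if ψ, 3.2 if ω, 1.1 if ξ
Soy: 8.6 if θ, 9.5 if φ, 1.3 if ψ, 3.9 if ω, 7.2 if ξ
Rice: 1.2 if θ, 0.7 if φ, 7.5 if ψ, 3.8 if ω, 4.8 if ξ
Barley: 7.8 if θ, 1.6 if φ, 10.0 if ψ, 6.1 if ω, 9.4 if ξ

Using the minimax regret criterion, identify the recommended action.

Barley

Column bests: θ=8.6, φ=9.5, ψ=10.0, ω=6.3, ξ=9.4.
Rye regrets: 3.4, 8.9, 9.3, 0.0, 8.0 → max 9.3
Oats regrets: 7.9, 6.7, 9.3, 1.1, 7.3 → max 9.3
Sorghum regrets: 6.6, 5.1, 2.5, 3.1, 8.3 → max 8.3
Soy regrets: 0.0, 0.0, 8.7, 2.4, 2.2 → max 8.7
Rice regrets: 7.4, 8.8, 2.5, 2.5, 4.6 → max 8.8
Barley regrets: 0.8, 7.9, 0.0, 0.2, 0.0 → max 7.9
Smallest max regret = 7.9 → Barley.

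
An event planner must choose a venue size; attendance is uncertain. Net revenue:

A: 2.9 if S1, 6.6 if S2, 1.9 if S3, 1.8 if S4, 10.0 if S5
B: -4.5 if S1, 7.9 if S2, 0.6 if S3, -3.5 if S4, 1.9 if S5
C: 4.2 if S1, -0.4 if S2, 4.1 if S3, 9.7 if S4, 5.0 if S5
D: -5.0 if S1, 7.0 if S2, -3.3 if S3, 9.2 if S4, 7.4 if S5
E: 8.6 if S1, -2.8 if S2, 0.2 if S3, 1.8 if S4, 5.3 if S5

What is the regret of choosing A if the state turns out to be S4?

Best payoff under S4 is 9.7.
Regret = 9.7 − 1.8 = 7.9.

7.9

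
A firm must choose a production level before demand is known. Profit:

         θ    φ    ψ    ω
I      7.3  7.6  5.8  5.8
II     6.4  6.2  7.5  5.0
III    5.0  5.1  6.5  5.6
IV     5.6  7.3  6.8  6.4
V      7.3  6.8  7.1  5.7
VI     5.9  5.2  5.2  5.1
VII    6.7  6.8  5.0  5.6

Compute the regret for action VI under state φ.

2.4

Best payoff under φ is 7.6.
Regret = 7.6 − 5.2 = 2.4.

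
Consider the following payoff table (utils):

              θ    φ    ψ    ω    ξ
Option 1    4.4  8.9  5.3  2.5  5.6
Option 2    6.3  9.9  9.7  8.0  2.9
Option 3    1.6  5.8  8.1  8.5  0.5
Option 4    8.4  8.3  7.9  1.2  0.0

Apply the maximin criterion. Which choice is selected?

Option 2

Row minima: Option 1=2.5, Option 2=2.9, Option 3=0.5, Option 4=0.0
Best worst-case = 2.9 → Option 2.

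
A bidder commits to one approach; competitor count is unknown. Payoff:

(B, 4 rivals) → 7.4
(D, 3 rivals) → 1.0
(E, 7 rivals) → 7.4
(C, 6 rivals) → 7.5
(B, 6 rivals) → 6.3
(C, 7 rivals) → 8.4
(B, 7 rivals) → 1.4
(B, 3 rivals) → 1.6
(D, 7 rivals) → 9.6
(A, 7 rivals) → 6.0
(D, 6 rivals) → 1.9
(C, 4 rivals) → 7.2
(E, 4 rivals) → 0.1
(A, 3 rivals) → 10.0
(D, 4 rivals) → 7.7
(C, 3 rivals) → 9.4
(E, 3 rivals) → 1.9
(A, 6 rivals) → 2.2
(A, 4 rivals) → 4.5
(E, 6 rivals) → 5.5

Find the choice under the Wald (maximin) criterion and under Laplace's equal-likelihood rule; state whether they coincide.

maximin → C; laplace → C (agree)

Row minima: A=2.2, B=1.4, C=7.2, D=1.0, E=0.1
Best worst-case = 7.2 → C.
Row averages: A=5.675, B=4.175, C=8.125, D=5.05, E=3.725
Highest average = 8.125 → C.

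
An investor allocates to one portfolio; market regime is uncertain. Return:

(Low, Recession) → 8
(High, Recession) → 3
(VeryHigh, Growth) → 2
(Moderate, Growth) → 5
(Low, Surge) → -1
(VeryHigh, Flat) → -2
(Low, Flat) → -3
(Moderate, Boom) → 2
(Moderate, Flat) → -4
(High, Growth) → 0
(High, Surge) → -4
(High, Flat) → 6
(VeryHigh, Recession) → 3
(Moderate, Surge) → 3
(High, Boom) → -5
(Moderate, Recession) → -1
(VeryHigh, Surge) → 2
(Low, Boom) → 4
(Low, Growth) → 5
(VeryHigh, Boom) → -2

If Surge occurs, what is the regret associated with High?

7

Best payoff under Surge is 3.
Regret = 3 − (-4) = 7.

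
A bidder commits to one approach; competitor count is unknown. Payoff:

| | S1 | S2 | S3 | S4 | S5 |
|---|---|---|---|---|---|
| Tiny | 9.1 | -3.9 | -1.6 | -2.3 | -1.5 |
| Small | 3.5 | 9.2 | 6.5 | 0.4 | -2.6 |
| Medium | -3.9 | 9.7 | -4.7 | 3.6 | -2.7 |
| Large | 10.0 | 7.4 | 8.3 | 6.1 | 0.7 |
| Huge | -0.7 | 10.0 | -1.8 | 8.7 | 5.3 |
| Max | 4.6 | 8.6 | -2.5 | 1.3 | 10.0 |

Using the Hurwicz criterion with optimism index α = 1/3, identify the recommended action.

Tiny: 1/3·9.1 + 2/3·(-3.9) = 13/30
Small: 1/3·9.2 + 2/3·(-2.6) = 4/3
Medium: 1/3·9.7 + 2/3·(-4.7) = 0.1
Large: 1/3·10.0 + 2/3·0.7 = 3.8
Huge: 1/3·10.0 + 2/3·(-1.8) = 32/15
Max: 1/3·10.0 + 2/3·(-2.5) = 5/3
Highest Hurwicz score = 3.8 → Large.

Large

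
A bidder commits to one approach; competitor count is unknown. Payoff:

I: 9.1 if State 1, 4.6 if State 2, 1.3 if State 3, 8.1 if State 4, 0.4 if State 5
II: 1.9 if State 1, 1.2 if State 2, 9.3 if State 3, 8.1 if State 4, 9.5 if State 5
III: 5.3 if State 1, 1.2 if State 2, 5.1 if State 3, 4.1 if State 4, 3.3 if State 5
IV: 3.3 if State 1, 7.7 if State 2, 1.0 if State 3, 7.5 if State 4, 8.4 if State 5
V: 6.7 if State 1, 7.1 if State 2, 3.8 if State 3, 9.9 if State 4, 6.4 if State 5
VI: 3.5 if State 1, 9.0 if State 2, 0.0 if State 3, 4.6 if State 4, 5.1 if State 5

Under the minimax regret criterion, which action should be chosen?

V

Column bests: State 1=9.1, State 2=9.0, State 3=9.3, State 4=9.9, State 5=9.5.
I regrets: 0.0, 4.4, 8.0, 1.8, 9.1 → max 9.1
II regrets: 7.2, 7.8, 0.0, 1.8, 0.0 → max 7.8
III regrets: 3.8, 7.8, 4.2, 5.8, 6.2 → max 7.8
IV regrets: 5.8, 1.3, 8.3, 2.4, 1.1 → max 8.3
V regrets: 2.4, 1.9, 5.5, 0.0, 3.1 → max 5.5
VI regrets: 5.6, 0.0, 9.3, 5.3, 4.4 → max 9.3
Smallest max regret = 5.5 → V.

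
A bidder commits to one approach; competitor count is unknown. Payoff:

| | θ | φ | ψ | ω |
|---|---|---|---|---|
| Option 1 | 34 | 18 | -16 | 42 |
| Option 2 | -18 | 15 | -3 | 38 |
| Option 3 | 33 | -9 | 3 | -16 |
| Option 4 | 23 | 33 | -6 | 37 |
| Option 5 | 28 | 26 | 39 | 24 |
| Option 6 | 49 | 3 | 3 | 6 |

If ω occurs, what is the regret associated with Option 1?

0

Best payoff under ω is 42.
Regret = 42 − 42 = 0.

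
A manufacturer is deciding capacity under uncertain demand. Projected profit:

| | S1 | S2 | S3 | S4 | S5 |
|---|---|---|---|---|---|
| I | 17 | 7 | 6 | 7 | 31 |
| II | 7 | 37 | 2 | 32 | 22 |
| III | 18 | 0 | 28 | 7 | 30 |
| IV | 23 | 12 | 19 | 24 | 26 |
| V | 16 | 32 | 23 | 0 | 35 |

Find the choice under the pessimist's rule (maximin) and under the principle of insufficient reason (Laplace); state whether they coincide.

Row minima: I=6, II=2, III=0, IV=12, V=0
Best worst-case = 12 → IV.
Row averages: I=13.6, II=20, III=16.6, IV=20.8, V=21.2
Highest average = 21.2 → V.

maximin → IV; laplace → V (disagree)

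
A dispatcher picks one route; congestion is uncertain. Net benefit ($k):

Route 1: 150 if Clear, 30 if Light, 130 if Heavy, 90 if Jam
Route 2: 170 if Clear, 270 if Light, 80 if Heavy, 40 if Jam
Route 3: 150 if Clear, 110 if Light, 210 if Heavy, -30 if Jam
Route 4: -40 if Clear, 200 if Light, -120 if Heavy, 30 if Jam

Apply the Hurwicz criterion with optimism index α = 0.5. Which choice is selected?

Route 1: 0.5·150 + 0.5·30 = 90
Route 2: 0.5·270 + 0.5·40 = 155
Route 3: 0.5·210 + 0.5·(-30) = 90
Route 4: 0.5·200 + 0.5·(-120) = 40
Highest Hurwicz score = 155 → Route 2.

Route 2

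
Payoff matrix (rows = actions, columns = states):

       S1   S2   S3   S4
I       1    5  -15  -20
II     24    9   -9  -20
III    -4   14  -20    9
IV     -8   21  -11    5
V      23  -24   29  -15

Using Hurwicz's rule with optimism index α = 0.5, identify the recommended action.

IV

I: 0.5·5 + 0.5·(-20) = -7.5
II: 0.5·24 + 0.5·(-20) = 2
III: 0.5·14 + 0.5·(-20) = -3
IV: 0.5·21 + 0.5·(-11) = 5
V: 0.5·29 + 0.5·(-24) = 2.5
Highest Hurwicz score = 5 → IV.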